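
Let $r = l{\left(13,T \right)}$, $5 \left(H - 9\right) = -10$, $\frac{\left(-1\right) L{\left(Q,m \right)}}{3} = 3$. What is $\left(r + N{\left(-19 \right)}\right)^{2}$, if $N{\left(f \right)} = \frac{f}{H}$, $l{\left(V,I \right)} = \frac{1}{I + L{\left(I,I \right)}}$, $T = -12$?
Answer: $\frac{3364}{441} \approx 7.6281$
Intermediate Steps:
$L{\left(Q,m \right)} = -9$ ($L{\left(Q,m \right)} = \left(-3\right) 3 = -9$)
$H = 7$ ($H = 9 + \frac{1}{5} \left(-10\right) = 9 - 2 = 7$)
$l{\left(V,I \right)} = \frac{1}{-9 + I}$ ($l{\left(V,I \right)} = \frac{1}{I - 9} = \frac{1}{-9 + I}$)
$r = - \frac{1}{21}$ ($r = \frac{1}{-9 - 12} = \frac{1}{-21} = - \frac{1}{21} \approx -0.047619$)
$N{\left(f \right)} = \frac{f}{7}$
$\left(r + N{\left(-19 \right)}\right)^{2} = \left(- \frac{1}{21} + \frac{1}{7} \left(-19\right)\right)^{2} = \left(- \frac{1}{21} - \frac{19}{7}\right)^{2} = \left(- \frac{58}{21}\right)^{2} = \frac{3364}{441}$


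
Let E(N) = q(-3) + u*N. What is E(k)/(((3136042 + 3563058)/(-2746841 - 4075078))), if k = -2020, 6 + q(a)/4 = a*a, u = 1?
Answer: 3424603338/1674775 ≈ 2044.8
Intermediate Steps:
q(a) = -24 + 4*a**2 (q(a) = -24 + 4*(a*a) = -24 + 4*a**2)
E(N) = 12 + N (E(N) = (-24 + 4*(-3)**2) + 1*N = (-24 + 4*9) + N = (-24 + 36) + N = 12 + N)
E(k)/(((3136042 + 3563058)/(-2746841 - 4075078))) = (12 - 2020)/(((3136042 + 3563058)/(-2746841 - 4075078))) = -2008/(6699100/(-6821919)) = -2008/(6699100*(-1/6821919)) = -2008/(-6699100/6821919) = -2008*(-6821919/6699100) = 3424603338/1674775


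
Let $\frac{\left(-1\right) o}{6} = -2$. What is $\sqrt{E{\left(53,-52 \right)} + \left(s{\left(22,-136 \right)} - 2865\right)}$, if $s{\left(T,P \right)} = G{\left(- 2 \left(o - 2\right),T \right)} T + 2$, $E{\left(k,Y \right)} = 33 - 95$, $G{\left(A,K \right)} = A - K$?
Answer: $i \sqrt{3849} \approx 62.04 i$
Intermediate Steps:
$o = 12$ ($o = \left(-6\right) \left(-2\right) = 12$)
$E{\left(k,Y \right)} = -62$ ($E{\left(k,Y \right)} = 33 - 95 = -62$)
$s{\left(T,P \right)} = 2 + T \left(-20 - T\right)$ ($s{\left(T,P \right)} = \left(- 2 \left(12 - 2\right) - T\right) T + 2 = \left(\left(-2\right) 10 - T\right) T + 2 = \left(-20 - T\right) T + 2 = T \left(-20 - T\right) + 2 = 2 + T \left(-20 - T\right)$)
$\sqrt{E{\left(53,-52 \right)} + \left(s{\left(22,-136 \right)} - 2865\right)} = \sqrt{-62 - \left(2863 + 22 \left(20 + 22\right)\right)} = \sqrt{-62 - \left(2863 + 924\right)} = \sqrt{-62 + \left(\left(2 - 924\right) - 2865\right)} = \sqrt{-62 - 3787} = \sqrt{-3849} = i \sqrt{3849}$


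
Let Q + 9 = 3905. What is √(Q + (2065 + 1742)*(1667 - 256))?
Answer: √5375573 ≈ 2318.5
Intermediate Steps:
Q = 3896 (Q = -9 + 3905 = 3896)
√(Q + (2065 + 1742)*(1667 - 256)) = √(3896 + (2065 + 1742)*(1667 - 256)) = √(3896 + 3807*1411) = √(3896 + 5371677) = √5375573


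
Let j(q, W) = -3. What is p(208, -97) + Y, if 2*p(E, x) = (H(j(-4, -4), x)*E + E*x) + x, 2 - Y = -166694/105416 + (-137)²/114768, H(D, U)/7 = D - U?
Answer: 88165332996971/1512297936 ≈ 58299.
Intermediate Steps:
H(D, U) = -7*U + 7*D (H(D, U) = 7*(D - U) = -7*U + 7*D)
Y = 5168668883/1512297936 (Y = 2 - (-166694/105416 + (-137)²/114768) = 2 - (-166694*1/105416 + 18769*(1/114768)) = 2 - (-83347/52708 + 18769/114768) = 2 - 1*(-2144073011/1512297936) = 2 + 2144073011/1512297936 = 5168668883/1512297936 ≈ 3.4178)
p(E, x) = x/2 + E*x/2 + E*(-21 - 7*x)/2 (p(E, x) = (((-7*x + 7*(-3))*E + E*x) + x)/2 = (((-7*x - 21)*E + E*x) + x)/2 = (((-21 - 7*x)*E + E*x) + x)/2 = ((E*(-21 - 7*x) + E*x) + x)/2 = ((E*x + E*(-21 - 7*x)) + x)/2 = (x + E*x + E*(-21 - 7*x))/2 = x/2 + E*x/2 + E*(-21 - 7*x)/2)
p(208, -97) + Y = ((½)*(-97) - 21/2*208 - 3*208*(-97)) + 5168668883/1512297936 = (-97/2 - 2184 + 60528) + 5168668883/1512297936 = 116591/2 + 5168668883/1512297936 = 88165332996971/1512297936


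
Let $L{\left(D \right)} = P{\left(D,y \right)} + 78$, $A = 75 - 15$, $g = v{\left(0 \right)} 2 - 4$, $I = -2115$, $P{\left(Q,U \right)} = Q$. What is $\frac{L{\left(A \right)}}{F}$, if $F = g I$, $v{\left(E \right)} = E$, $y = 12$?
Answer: $\frac{23}{1410} \approx 0.016312$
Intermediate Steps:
$g = -4$ ($g = 0 \cdot 2 - 4 = 0 - 4 = -4$)
$A = 60$
$L{\left(D \right)} = 78 + D$ ($L{\left(D \right)} = D + 78 = 78 + D$)
$F = 8460$ ($F = \left(-4\right) \left(-2115\right) = 8460$)
$\frac{L{\left(A \right)}}{F} = \frac{78 + 60}{8460} = 138 \cdot \frac{1}{8460} = \frac{23}{1410}$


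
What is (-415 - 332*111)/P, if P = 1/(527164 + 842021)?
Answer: -51025417395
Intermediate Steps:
P = 1/1369185 ≈ 7.3036e-7
(-415 - 332*111)/P = (-415 - 332*111)/(1/1369185) = (-415 - 36852)*1369185 = -37267*1369185 = -51025417395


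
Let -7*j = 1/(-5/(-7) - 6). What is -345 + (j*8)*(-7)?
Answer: -12821/37 ≈ -346.51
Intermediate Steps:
j = 1/37 (j = -1/(7*(-5/(-7) - 6)) = -1/(7*(-5*(-1/7) - 6)) = -1/(7*(5/7 - 6)) = -1/(7*(-37/7)) = -1/7*(-7/37) = 1/37 ≈ 0.027027)
-345 + (j*8)*(-7) = -345 + ((1/37)*8)*(-7) = -345 + (8/37)*(-7) = -345 - 56/37 = -12821/37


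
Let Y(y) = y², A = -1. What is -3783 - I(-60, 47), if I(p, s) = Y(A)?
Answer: -3784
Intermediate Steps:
I(p, s) = 1 (I(p, s) = (-1)² = 1)
-3783 - I(-60, 47) = -3783 - 1*1 = -3783 - 1 = -3784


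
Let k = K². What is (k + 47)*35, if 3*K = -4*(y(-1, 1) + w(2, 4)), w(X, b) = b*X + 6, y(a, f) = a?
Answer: 109445/9 ≈ 12161.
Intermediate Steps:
w(X, b) = 6 + X*b (w(X, b) = X*b + 6 = 6 + X*b)
K = -52/3 (K = (-4*(-1 + (6 + 2*4)))/3 = (-4*(-1 + (6 + 8)))/3 = (-4*(-1 + 14))/3 = (-4*13)/3 = (⅓)*(-52) = -52/3 ≈ -17.333)
k = 2704/9 (k = (-52/3)² = 2704/9 ≈ 300.44)
(k + 47)*35 = (2704/9 + 47)*35 = (3127/9)*35 = 109445/9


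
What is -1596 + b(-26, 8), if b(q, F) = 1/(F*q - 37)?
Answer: -391021/245 ≈ -1596.0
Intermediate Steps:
b(q, F) = 1/(-37 + F*q)
-1596 + b(-26, 8) = -1596 + 1/(-37 + 8*(-26)) = -1596 + 1/(-37 - 208) = -1596 + 1/(-245) = -1596 - 1/245 = -391021/245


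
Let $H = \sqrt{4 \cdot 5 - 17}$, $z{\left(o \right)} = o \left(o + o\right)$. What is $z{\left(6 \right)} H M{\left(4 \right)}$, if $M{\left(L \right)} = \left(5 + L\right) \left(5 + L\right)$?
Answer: $5832 \sqrt{3} \approx 10101.0$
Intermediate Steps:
$z{\left(o \right)} = 2 o^{2}$ ($z{\left(o \right)} = o 2 o = 2 o^{2}$)
$M{\left(L \right)} = \left(5 + L\right)^{2}$
$H = \sqrt{3}$ ($H = \sqrt{20 - 17} = \sqrt{3} \approx 1.732$)
$z{\left(6 \right)} H M{\left(4 \right)} = 2 \cdot 6^{2} \sqrt{3} \left(5 + 4\right)^{2} = 2 \cdot 36 \sqrt{3} \cdot 9^{2} = 72 \sqrt{3} \cdot 81 = 5832 \sqrt{3}$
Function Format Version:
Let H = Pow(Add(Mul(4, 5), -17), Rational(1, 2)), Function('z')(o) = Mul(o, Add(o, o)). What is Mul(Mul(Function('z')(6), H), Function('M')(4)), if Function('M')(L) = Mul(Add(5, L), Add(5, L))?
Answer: Mul(5832, Pow(3, Rational(1, 2))) ≈ 10101.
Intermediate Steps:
Function('z')(o) = Mul(2, Pow(o, 2)) (Function('z')(o) = Mul(o, Mul(2, o)) = Mul(2, Pow(o, 2)))
Function('M')(L) = Pow(Add(5, L), 2)
H = Pow(3, Rational(1, 2)) (H = Pow(Add(20, -17), Rational(1, 2)) = Pow(3, Rational(1, 2)) ≈ 1.7320)
Mul(Mul(Function('z')(6), H), Function('M')(4)) = Mul(Mul(Mul(2, Pow(6, 2)), Pow(3, Rational(1, 2))), Pow(Add(5, 4), 2)) = Mul(Mul(Mul(2, 36), Pow(3, Rational(1, 2))), Pow(9, 2)) = Mul(Mul(72, Pow(3, Rational(1, 2))), 81) = Mul(5832, Pow(3, Rational(1, 2)))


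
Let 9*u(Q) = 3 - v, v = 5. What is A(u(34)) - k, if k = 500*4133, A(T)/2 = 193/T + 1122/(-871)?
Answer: -1801436671/871 ≈ -2.0682e+6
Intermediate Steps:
u(Q) = -2/9 (u(Q) = (3 - 1*5)/9 = (3 - 5)/9 = (⅑)*(-2) = -2/9)
A(T) = -2244/871 + 386/T (A(T) = 2*(193/T + 1122/(-871)) = 2*(193/T + 1122*(-1/871)) = 2*(193/T - 1122/871) = 2*(-1122/871 + 193/T) = -2244/871 + 386/T)
k = 2066500
A(u(34)) - k = (-2244/871 + 386/(-2/9)) - 1*2066500 = (-2244/871 + 386*(-9/2)) - 2066500 = (-2244/871 - 1737) - 2066500 = -1515171/871 - 2066500 = -1801436671/871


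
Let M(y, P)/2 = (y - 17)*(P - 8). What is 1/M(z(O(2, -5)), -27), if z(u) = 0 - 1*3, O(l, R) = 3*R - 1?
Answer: 1/1400 ≈ 0.00071429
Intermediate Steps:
O(l, R) = -1 + 3*R
z(u) = -3 (z(u) = 0 - 3 = -3)
M(y, P) = 2*(-17 + y)*(-8 + P) (M(y, P) = 2*((y - 17)*(P - 8)) = 2*((-17 + y)*(-8 + P)) = 2*(-17 + y)*(-8 + P))
1/M(z(O(2, -5)), -27) = 1/(272 - 34*(-27) - 16*(-3) + 2*(-27)*(-3)) = 1/(272 + 918 + 48 + 162) = 1/1400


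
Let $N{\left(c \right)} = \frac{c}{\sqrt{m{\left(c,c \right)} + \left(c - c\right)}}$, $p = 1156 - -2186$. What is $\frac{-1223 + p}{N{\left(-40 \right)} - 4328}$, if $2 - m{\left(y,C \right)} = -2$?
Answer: $- \frac{2119}{4348} \approx -0.48735$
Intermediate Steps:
$m{\left(y,C \right)} = 4$ ($m{\left(y,C \right)} = 2 - -2 = 2 + 2 = 4$)
$p = 3342$ ($p = 1156 + 2186 = 3342$)
$N{\left(c \right)} = \frac{c}{2}$ ($N{\left(c \right)} = \frac{c}{\sqrt{4 + \left(c - c\right)}} = \frac{c}{\sqrt{4 + 0}} = \frac{c}{\sqrt{4}} = \frac{c}{2}$)
$\frac{-1223 + p}{N{\left(-40 \right)} - 4328} = \frac{-1223 + 3342}{\frac{1}{2} \left(-40\right) - 4328} = \frac{2119}{-20 - 4328} = \frac{2119}{-4348} = 2119 \left(- \frac{1}{4348}\right) = - \frac{2119}{4348}$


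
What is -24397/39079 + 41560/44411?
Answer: 540628073/1735537469 ≈ 0.31150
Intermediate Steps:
-24397/39079 + 41560/44411 = 540628073/1735537469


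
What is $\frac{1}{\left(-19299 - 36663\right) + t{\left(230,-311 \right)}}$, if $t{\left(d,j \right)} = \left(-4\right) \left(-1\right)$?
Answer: $- \frac{1}{55958} \approx -1.7871 \cdot 10^{-5}$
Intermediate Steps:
$t{\left(d,j \right)} = 4$
$\frac{1}{\left(-19299 - 36663\right) + t{\left(230,-311 \right)}} = \frac{1}{\left(-19299 - 36663\right) + 4} = \frac{1}{-55962 + 4} = \frac{1}{-55958} = - \frac{1}{55958}$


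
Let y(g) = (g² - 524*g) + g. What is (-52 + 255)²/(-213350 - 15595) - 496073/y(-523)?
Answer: -136117146107/125246193810 ≈ -1.0868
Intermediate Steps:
y(g) = g² - 523*g
(-52 + 255)²/(-213350 - 15595) - 496073/y(-523) = (-52 + 255)²/(-213350 - 15595) - 496073*(-1/(523*(-523 - 523))) = 203²/(-228945) - 496073/((-523*(-1046))) = 41209*(-1/228945) - 496073/547058 = -41209/228945 - 496073*1/547058 = -41209/228945 - 496073/547058 = -136117146107/125246193810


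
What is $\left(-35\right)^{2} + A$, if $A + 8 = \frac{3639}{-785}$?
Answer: $\frac{951706}{785} \approx 1212.4$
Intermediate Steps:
$A = - \frac{9919}{785}$ ($A = -8 + \frac{3639}{-785} = -8 + 3639 \left(- \frac{1}{785}\right) = -8 - \frac{3639}{785} = - \frac{9919}{785} \approx -12.636$)
$\left(-35\right)^{2} + A = \left(-35\right)^{2} - \frac{9919}{785} = 1225 - \frac{9919}{785} = \frac{951706}{785}$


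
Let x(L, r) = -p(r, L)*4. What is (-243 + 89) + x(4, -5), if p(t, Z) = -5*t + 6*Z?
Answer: -350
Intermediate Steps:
x(L, r) = -24*L + 20*r (x(L, r) = -(-5*r + 6*L)*4 = (-6*L + 5*r)*4 = -24*L + 20*r)
(-243 + 89) + x(4, -5) = (-243 + 89) + (-24*4 + 20*(-5)) = -154 + (-96 - 100) = -154 - 196 = -350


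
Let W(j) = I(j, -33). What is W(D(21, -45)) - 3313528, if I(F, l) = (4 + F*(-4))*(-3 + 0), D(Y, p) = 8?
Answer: -3313444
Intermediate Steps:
I(F, l) = -12 + 12*F (I(F, l) = (4 - 4*F)*(-3) = -12 + 12*F)
W(j) = -12 + 12*j
W(D(21, -45)) - 3313528 = (-12 + 12*8) - 3313528 = (-12 + 96) - 3313528 = 84 - 3313528 = -3313444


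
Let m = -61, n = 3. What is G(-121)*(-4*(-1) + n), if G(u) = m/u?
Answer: 427/121 ≈ 3.5289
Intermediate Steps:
G(u) = -61/u
G(-121)*(-4*(-1) + n) = (-61/(-121))*(-4*(-1) + 3) = (-61*(-1/121))*(4 + 3) = (61/121)*7 = 427/121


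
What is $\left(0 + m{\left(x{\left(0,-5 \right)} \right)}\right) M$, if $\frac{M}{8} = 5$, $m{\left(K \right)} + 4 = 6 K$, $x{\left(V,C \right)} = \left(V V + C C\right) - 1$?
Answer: $5600$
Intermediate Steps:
$x{\left(V,C \right)} = -1 + C^{2} + V^{2}$ ($x{\left(V,C \right)} = \left(V^{2} + C^{2}\right) - 1 = \left(C^{2} + V^{2}\right) - 1 = -1 + C^{2} + V^{2}$)
$m{\left(K \right)} = -4 + 6 K$
$M = 40$ ($M = 8 \cdot 5 = 40$)
$\left(0 + m{\left(x{\left(0,-5 \right)} \right)}\right) M = \left(0 - \left(4 - 6 \left(-1 + \left(-5\right)^{2} + 0^{2}\right)\right)\right) 40 = \left(0 - \left(4 - 6 \left(-1 + 25 + 0\right)\right)\right) 40 = \left(0 + \left(-4 + 6 \cdot 24\right)\right) 40 = \left(0 + \left(-4 + 144\right)\right) 40 = \left(0 + 140\right) 40 = 140 \cdot 40 = 5600$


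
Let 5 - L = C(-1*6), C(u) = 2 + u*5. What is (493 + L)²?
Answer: 276676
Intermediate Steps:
C(u) = 2 + 5*u
L = 33 (L = 5 - (2 + 5*(-1*6)) = 5 - (2 + 5*(-6)) = 5 - (2 - 30) = 5 - 1*(-28) = 5 + 28 = 33)
(493 + L)² = (493 + 33)² = 526² = 276676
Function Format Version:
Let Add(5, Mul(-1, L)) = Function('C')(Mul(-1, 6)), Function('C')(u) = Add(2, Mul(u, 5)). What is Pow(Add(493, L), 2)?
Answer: 276676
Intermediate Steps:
Function('C')(u) = Add(2, Mul(5, u))
L = 33 (L = Add(5, Mul(-1, Add(2, Mul(5, Mul(-1, 6))))) = Add(5, Mul(-1, Add(2, Mul(5, -6)))) = Add(5, Mul(-1, Add(2, -30))) = Add(5, Mul(-1, -28)) = Add(5, 28) = 33)
Pow(Add(493, L), 2) = Pow(Add(493, 33), 2) = Pow(526, 2) = 276676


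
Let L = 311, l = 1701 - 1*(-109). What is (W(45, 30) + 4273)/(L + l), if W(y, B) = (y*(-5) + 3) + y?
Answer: 4096/2121 ≈ 1.9312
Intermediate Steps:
l = 1810 (l = 1701 + 109 = 1810)
W(y, B) = 3 - 4*y (W(y, B) = (-5*y + 3) + y = (3 - 5*y) + y = 3 - 4*y)
(W(45, 30) + 4273)/(L + l) = ((3 - 4*45) + 4273)/(311 + 1810) = ((3 - 180) + 4273)/2121 = (-177 + 4273)*(1/2121) = 4096*(1/2121) = 4096/2121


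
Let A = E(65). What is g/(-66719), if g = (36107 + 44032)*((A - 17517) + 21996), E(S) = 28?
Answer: -361186473/66719 ≈ -5413.5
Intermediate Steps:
A = 28
g = 361186473 (g = (36107 + 44032)*((28 - 17517) + 21996) = 80139*(-17489 + 21996) = 80139*4507 = 361186473)
g/(-66719) = 361186473/(-66719) = 361186473*(-1/66719) = -361186473/66719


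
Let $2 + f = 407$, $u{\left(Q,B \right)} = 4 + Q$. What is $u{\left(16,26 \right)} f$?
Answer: $8100$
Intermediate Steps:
$f = 405$ ($f = -2 + 407 = 405$)
$u{\left(16,26 \right)} f = \left(4 + 16\right) 405 = 20 \cdot 405 = 8100$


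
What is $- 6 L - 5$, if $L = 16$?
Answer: $-101$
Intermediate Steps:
$- 6 L - 5 = \left(-6\right) 16 - 5 = -96 - 5 = -101$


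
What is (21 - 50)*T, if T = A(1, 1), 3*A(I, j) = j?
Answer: -29/3 ≈ -9.6667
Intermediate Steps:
A(I, j) = j/3
T = ⅓ (T = (⅓)*1 = ⅓ ≈ 0.33333)
(21 - 50)*T = (21 - 50)*(⅓) = -29*⅓ = -29/3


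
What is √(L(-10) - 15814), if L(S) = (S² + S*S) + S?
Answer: 6*I*√434 ≈ 125.0*I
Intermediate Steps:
L(S) = S + 2*S² (L(S) = (S² + S²) + S = 2*S² + S = S + 2*S²)
√(L(-10) - 15814) = √(-10*(1 + 2*(-10)) - 15814) = √(-10*(1 - 20) - 15814) = √(-10*(-19) - 15814) = √(190 - 15814) = √(-15624) = 6*I*√434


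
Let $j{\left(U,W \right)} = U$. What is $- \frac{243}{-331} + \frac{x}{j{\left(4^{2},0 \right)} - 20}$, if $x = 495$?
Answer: $- \frac{162873}{1324} \approx -123.02$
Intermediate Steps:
$- \frac{243}{-331} + \frac{x}{j{\left(4^{2},0 \right)} - 20} = - \frac{243}{-331} + \frac{495}{4^{2} - 20} = \left(-243\right) \left(- \frac{1}{331}\right) + \frac{495}{16 - 20} = \frac{243}{331} + \frac{495}{-4} = \frac{243}{331} + 495 \left(- \frac{1}{4}\right) = \frac{243}{331} - \frac{495}{4} = - \frac{162873}{1324}$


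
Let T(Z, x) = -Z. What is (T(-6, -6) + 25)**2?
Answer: 961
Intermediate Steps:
(T(-6, -6) + 25)**2 = (-1*(-6) + 25)**2 = (6 + 25)**2 = 31**2 = 961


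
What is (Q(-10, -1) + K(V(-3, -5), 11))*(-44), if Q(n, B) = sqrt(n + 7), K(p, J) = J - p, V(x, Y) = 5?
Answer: -264 - 44*I*sqrt(3) ≈ -264.0 - 76.21*I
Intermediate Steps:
Q(n, B) = sqrt(7 + n)
(Q(-10, -1) + K(V(-3, -5), 11))*(-44) = (sqrt(7 - 10) + (11 - 1*5))*(-44) = (sqrt(-3) + (11 - 5))*(-44) = (I*sqrt(3) + 6)*(-44) = (6 + I*sqrt(3))*(-44) = -264 - 44*I*sqrt(3)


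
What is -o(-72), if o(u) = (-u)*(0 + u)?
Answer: 5184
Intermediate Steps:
o(u) = -u² (o(u) = (-u)*u = -u²)
-o(-72) = -(-1)*(-72)² = -(-1)*5184 = -1*(-5184) = 5184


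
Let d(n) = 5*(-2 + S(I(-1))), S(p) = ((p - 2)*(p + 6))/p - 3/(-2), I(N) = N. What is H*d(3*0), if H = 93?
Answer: 13485/2 ≈ 6742.5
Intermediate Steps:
S(p) = 3/2 + (-2 + p)*(6 + p)/p (S(p) = ((-2 + p)*(6 + p))/p - 3*(-1/2) = (-2 + p)*(6 + p)/p + 3/2 = 3/2 + (-2 + p)*(6 + p)/p)
d(n) = 145/2 (d(n) = 5*(-2 + (11/2 - 1 - 12/(-1))) = 5*(-2 + (11/2 - 1 - 12*(-1))) = 5*(-2 + (11/2 - 1 + 12)) = 5*(-2 + 33/2) = 5*(29/2) = 145/2)
H*d(3*0) = 93*(145/2) = 13485/2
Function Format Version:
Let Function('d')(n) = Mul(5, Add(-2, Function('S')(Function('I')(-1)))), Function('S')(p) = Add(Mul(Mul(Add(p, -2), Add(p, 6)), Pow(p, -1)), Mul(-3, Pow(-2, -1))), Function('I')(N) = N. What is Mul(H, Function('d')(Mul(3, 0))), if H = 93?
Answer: Rational(13485, 2) ≈ 6742.5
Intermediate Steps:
Function('S')(p) = Add(Rational(3, 2), Mul(Pow(p, -1), Add(-2, p), Add(6, p))) (Function('S')(p) = Add(Mul(Mul(Add(-2, p), Add(6, p)), Pow(p, -1)), Mul(-3, Rational(-1, 2))) = Add(Mul(Pow(p, -1), Add(-2, p), Add(6, p)), Rational(3, 2)) = Add(Rational(3, 2), Mul(Pow(p, -1), Add(-2, p), Add(6, p))))
Function('d')(n) = Rational(145, 2) (Function('d')(n) = Mul(5, Add(-2, Add(Rational(11, 2), -1, Mul(-12, Pow(-1, -1))))) = Mul(5, Add(-2, Add(Rational(11, 2), -1, Mul(-12, -1)))) = Mul(5, Add(-2, Add(Rational(11, 2), -1, 12))) = Mul(5, Add(-2, Rational(33, 2))) = Mul(5, Rational(29, 2)) = Rational(145, 2))
Mul(H, Function('d')(Mul(3, 0))) = Mul(93, Rational(145, 2)) = Rational(13485, 2)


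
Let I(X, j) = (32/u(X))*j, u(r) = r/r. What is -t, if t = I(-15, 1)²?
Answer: -1024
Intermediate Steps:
u(r) = 1
I(X, j) = 32*j (I(X, j) = (32/1)*j = (32*1)*j = 32*j)
t = 1024 (t = (32*1)² = 32² = 1024)
-t = -1*1024 = -1024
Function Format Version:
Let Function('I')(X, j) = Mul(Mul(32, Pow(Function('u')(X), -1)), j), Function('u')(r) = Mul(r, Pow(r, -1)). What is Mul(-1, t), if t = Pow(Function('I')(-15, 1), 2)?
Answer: -1024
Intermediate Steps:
Function('u')(r) = 1
Function('I')(X, j) = Mul(32, j) (Function('I')(X, j) = Mul(Mul(32, Pow(1, -1)), j) = Mul(Mul(32, 1), j) = Mul(32, j))
t = 1024 (t = Pow(Mul(32, 1), 2) = Pow(32, 2) = 1024)
Mul(-1, t) = Mul(-1, 1024) = -1024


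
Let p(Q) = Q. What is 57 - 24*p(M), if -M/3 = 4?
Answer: 345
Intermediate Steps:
M = -12 (M = -3*4 = -12)
57 - 24*p(M) = 57 - 24*(-12) = 57 + 288 = 345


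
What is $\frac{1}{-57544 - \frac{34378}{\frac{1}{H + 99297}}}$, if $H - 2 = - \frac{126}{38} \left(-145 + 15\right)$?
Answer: $- \frac{19}{65142968574} \approx -2.9167 \cdot 10^{-10}$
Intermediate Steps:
$H = \frac{8228}{19}$ ($H = 2 + - \frac{126}{38} \left(-145 + 15\right) = 2 + \left(-126\right) \frac{1}{38} \left(-130\right) = 2 - - \frac{8190}{19} = 2 + \frac{8190}{19} = \frac{8228}{19} \approx 433.05$)
$\frac{1}{-57544 - \frac{34378}{\frac{1}{H + 99297}}} = \frac{1}{-57544 - \frac{34378}{\frac{1}{\frac{8228}{19} + 99297}}} = \frac{1}{-57544 - \frac{34378}{\frac{1}{\frac{1894871}{19}}}} = \frac{1}{-57544 - \frac{34378}{\frac{19}{1894871}}} = \frac{1}{-57544 - \frac{65141875238}{19}} = \frac{1}{- \frac{65142968574}{19}} = - \frac{19}{65142968574}$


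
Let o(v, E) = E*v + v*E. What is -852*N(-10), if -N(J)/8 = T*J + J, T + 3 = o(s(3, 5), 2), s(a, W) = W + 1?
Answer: -1499520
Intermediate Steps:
s(a, W) = 1 + W
o(v, E) = 2*E*v (o(v, E) = E*v + E*v = 2*E*v)
T = 21 (T = -3 + 2*2*(1 + 5) = -3 + 2*2*6 = -3 + 24 = 21)
N(J) = -176*J (N(J) = -8*(21*J + J) = -176*J)
-852*N(-10) = -(-149952)*(-10) = -852*1760 = -1499520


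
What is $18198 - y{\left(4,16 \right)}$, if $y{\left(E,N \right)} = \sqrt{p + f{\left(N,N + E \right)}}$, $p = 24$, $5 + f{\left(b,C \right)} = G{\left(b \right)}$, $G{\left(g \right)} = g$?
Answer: $18198 - \sqrt{35} \approx 18192.0$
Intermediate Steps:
$f{\left(b,C \right)} = -5 + b$
$y{\left(E,N \right)} = \sqrt{19 + N}$ ($y{\left(E,N \right)} = \sqrt{24 + \left(-5 + N\right)} = \sqrt{19 + N}$)
$18198 - y{\left(4,16 \right)} = 18198 - \sqrt{19 + 16} = 18198 - \sqrt{35}$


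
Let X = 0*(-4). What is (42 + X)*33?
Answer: 1386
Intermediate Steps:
X = 0
(42 + X)*33 = (42 + 0)*33 = 42*33 = 1386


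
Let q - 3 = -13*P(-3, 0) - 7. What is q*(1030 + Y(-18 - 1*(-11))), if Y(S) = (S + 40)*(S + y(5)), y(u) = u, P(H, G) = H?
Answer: 33740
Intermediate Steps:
Y(S) = (5 + S)*(40 + S) (Y(S) = (S + 40)*(S + 5) = (40 + S)*(5 + S) = (5 + S)*(40 + S))
q = 35 (q = 3 + (-13*(-3) - 7) = 3 + (39 - 7) = 3 + 32 = 35)
q*(1030 + Y(-18 - 1*(-11))) = 35*(1030 + (200 + (-18 - 1*(-11))**2 + 45*(-18 - 1*(-11)))) = 35*(1030 + (200 + (-18 + 11)**2 + 45*(-18 + 11))) = 35*(1030 + (200 + (-7)**2 + 45*(-7))) = 35*(1030 + (200 + 49 - 315)) = 35*(1030 - 66) = 35*964 = 33740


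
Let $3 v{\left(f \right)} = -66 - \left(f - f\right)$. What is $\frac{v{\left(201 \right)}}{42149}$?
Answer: $- \frac{22}{42149} \approx -0.00052196$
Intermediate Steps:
$v{\left(f \right)} = -22$ ($v{\left(f \right)} = \frac{-66 - \left(f - f\right)}{3} = \frac{-66 - 0}{3} = \frac{-66 + 0}{3} = \frac{1}{3} \left(-66\right) = -22$)
$\frac{v{\left(201 \right)}}{42149} = - \frac{22}{42149}$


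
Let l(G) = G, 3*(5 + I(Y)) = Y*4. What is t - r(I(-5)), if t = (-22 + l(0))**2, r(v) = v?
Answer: 1487/3 ≈ 495.67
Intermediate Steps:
I(Y) = -5 + 4*Y/3 (I(Y) = -5 + (Y*4)/3 = -5 + (4*Y)/3 = -5 + 4*Y/3)
t = 484 (t = (-22 + 0)**2 = (-22)**2 = 484)
t - r(I(-5)) = 484 - (-5 + (4/3)*(-5)) = 484 - (-5 - 20/3) = 484 - 1*(-35/3) = 484 + 35/3 = 1487/3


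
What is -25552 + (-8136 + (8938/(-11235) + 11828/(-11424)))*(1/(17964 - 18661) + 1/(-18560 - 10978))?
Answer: -53561942166091081/2097174605904 ≈ -25540.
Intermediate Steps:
-25552 + (-8136 + (8938/(-11235) + 11828/(-11424)))*(1/(17964 - 18661) + 1/(-18560 - 10978)) = -25552 + (-8136 + (8938*(-1/11235) + 11828*(-1/11424)))*(1/(-697) + 1/(-29538)) = -25552 + (-8136 + (-8938/11235 - 2957/2856))*(-1/697 - 1/29538) = -25552 + (-8136 - 932521/509320)*(-30235/20587986) = -25552 - 4144760041/509320*(-30235/20587986) = -25552 + 25063363967927/2097174605904 = -53561942166091081/2097174605904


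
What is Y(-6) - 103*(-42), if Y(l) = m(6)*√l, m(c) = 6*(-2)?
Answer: 4326 - 12*I*√6 ≈ 4326.0 - 29.394*I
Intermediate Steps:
m(c) = -12
Y(l) = -12*√l
Y(-6) - 103*(-42) = -12*I*√6 - 103*(-42) = -12*I*√6 + 4326 = 4326 - 12*I*√6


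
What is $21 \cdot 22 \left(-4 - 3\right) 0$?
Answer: $0$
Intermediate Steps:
$21 \cdot 22 \left(-4 - 3\right) 0 = 462 \left(\left(-7\right) 0\right) = 462 \cdot 0 = 0$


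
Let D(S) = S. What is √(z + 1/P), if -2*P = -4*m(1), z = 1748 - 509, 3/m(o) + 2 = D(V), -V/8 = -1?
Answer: 2*√310 ≈ 35.214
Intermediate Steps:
V = 8 (V = -8*(-1) = 8)
m(o) = ½ (m(o) = 3/(-2 + 8) = 3/6 = 3*(⅙) = ½)
z = 1239
P = 1 (P = -(-2)/2 = -½*(-2) = 1)
√(z + 1/P) = √(1239 + 1/1) = √(1239 + 1) = √1240 = 2*√310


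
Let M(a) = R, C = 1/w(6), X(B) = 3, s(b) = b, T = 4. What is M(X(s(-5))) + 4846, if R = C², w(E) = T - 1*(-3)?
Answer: 237455/49 ≈ 4846.0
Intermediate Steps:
w(E) = 7 (w(E) = 4 - 1*(-3) = 4 + 3 = 7)
C = ⅐ (C = 1/7 = ⅐ ≈ 0.14286)
R = 1/49 (R = (⅐)² = 1/49 ≈ 0.020408)
M(a) = 1/49
M(X(s(-5))) + 4846 = 1/49 + 4846 = 237455/49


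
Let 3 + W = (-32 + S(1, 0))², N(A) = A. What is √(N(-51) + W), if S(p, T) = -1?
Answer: 3*√115 ≈ 32.171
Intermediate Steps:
W = 1086 (W = -3 + (-32 - 1)² = -3 + (-33)² = -3 + 1089 = 1086)
√(N(-51) + W) = √(-51 + 1086) = √1035 = 3*√115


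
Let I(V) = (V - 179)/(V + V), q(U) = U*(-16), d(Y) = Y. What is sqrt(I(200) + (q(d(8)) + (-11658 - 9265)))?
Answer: I*sqrt(8420379)/20 ≈ 145.09*I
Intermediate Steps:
q(U) = -16*U
I(V) = (-179 + V)/(2*V) (I(V) = (-179 + V)/((2*V)) = (-179 + V)*(1/(2*V)) = (-179 + V)/(2*V))
sqrt(I(200) + (q(d(8)) + (-11658 - 9265))) = sqrt((1/2)*(-179 + 200)/200 + (-16*8 + (-11658 - 9265))) = sqrt((1/2)*(1/200)*21 + (-128 - 20923)) = sqrt(21/400 - 21051) = sqrt(-8420379/400) = I*sqrt(8420379)/20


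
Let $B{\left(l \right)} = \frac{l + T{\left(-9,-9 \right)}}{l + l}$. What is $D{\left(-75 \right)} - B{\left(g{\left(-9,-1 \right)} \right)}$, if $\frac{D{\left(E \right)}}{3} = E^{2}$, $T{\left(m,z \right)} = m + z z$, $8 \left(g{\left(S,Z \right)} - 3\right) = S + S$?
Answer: $\frac{33653}{2} \approx 16827.0$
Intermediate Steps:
$g{\left(S,Z \right)} = 3 + \frac{S}{4}$ ($g{\left(S,Z \right)} = 3 + \frac{S + S}{8} = 3 + \frac{2 S}{8} = 3 + \frac{S}{4}$)
$T{\left(m,z \right)} = m + z^{2}$
$B{\left(l \right)} = \frac{72 + l}{2 l}$ ($B{\left(l \right)} = \frac{l - \left(9 - \left(-9\right)^{2}\right)}{l + l} = \frac{l + \left(-9 + 81\right)}{2 l} = \left(l + 72\right) \frac{1}{2 l} = \left(72 + l\right) \frac{1}{2 l} = \frac{72 + l}{2 l}$)
$D{\left(E \right)} = 3 E^{2}$
$D{\left(-75 \right)} - B{\left(g{\left(-9,-1 \right)} \right)} = 3 \left(-75\right)^{2} - \frac{72 + \left(3 + \frac{1}{4} \left(-9\right)\right)}{2 \left(3 + \frac{1}{4} \left(-9\right)\right)} = 3 \cdot 5625 - \frac{72 + \left(3 - \frac{9}{4}\right)}{2 \left(3 - \frac{9}{4}\right)} = 16875 - \frac{72 + \frac{3}{4}}{2 \cdot \frac{3}{4}} = 16875 - \frac{1}{2} \cdot \frac{4}{3} \cdot \frac{291}{4} = 16875 - \frac{97}{2} = \frac{33653}{2}$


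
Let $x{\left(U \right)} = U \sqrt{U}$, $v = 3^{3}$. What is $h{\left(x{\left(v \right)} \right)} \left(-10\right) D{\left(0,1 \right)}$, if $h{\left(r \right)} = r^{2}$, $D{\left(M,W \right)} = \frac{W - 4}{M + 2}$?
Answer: $295245$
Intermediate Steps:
$v = 27$
$x{\left(U \right)} = U^{\frac{3}{2}}$
$D{\left(M,W \right)} = \frac{-4 + W}{2 + M}$
$h{\left(x{\left(v \right)} \right)} \left(-10\right) D{\left(0,1 \right)} = \left(27^{\frac{3}{2}}\right)^{2} \left(-10\right) \frac{-4 + 1}{2 + 0} = \left(81 \sqrt{3}\right)^{2} \left(-10\right) \frac{1}{2} \left(-3\right) = 19683 \left(-10\right) \frac{1}{2} \left(-3\right) = \left(-196830\right) \left(- \frac{3}{2}\right) = 295245$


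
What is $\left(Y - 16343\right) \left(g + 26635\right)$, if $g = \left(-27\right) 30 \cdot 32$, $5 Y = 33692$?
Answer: $-6867289$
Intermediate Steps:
$Y = \frac{33692}{5}$ ($Y = \frac{1}{5} \cdot 33692 = \frac{33692}{5} \approx 6738.4$)
$g = -25920$ ($g = \left(-810\right) 32 = -25920$)
$\left(Y - 16343\right) \left(g + 26635\right) = \left(\frac{33692}{5} - 16343\right) \left(-25920 + 26635\right) = \left(- \frac{48023}{5}\right) 715 = -6867289$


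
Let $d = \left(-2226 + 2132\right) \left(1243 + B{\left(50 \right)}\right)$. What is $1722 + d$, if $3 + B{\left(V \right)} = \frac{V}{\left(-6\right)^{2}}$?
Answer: $- \frac{1034717}{9} \approx -1.1497 \cdot 10^{5}$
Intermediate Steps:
$B{\left(V \right)} = -3 + \frac{V}{36}$ ($B{\left(V \right)} = -3 + \frac{V}{\left(-6\right)^{2}} = -3 + \frac{V}{36}$)
$d = - \frac{1050215}{9}$ ($d = \left(-2226 + 2132\right) \left(1243 + \left(-3 + \frac{1}{36} \cdot 50\right)\right) = - 94 \left(1243 + \left(-3 + \frac{25}{18}\right)\right) = - 94 \left(1243 - \frac{29}{18}\right) = \left(-94\right) \frac{22345}{18} = - \frac{1050215}{9} \approx -1.1669 \cdot 10^{5}$)
$1722 + d = 1722 - \frac{1050215}{9} = - \frac{1034717}{9}$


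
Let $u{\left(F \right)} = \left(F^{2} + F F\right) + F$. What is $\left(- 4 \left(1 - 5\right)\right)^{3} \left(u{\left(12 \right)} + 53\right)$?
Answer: $1445888$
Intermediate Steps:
$u{\left(F \right)} = F + 2 F^{2}$ ($u{\left(F \right)} = \left(F^{2} + F^{2}\right) + F = 2 F^{2} + F = F + 2 F^{2}$)
$\left(- 4 \left(1 - 5\right)\right)^{3} \left(u{\left(12 \right)} + 53\right) = \left(- 4 \left(1 - 5\right)\right)^{3} \left(12 \left(1 + 2 \cdot 12\right) + 53\right) = \left(\left(-4\right) \left(-4\right)\right)^{3} \left(12 \left(1 + 24\right) + 53\right) = 16^{3} \left(12 \cdot 25 + 53\right) = 4096 \left(300 + 53\right) = 4096 \cdot 353 = 1445888$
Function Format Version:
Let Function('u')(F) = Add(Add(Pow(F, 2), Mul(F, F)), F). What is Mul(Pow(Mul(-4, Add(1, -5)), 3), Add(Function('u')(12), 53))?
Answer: 1445888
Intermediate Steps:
Function('u')(F) = Add(F, Mul(2, Pow(F, 2))) (Function('u')(F) = Add(Add(Pow(F, 2), Pow(F, 2)), F) = Add(Mul(2, Pow(F, 2)), F) = Add(F, Mul(2, Pow(F, 2))))
Mul(Pow(Mul(-4, Add(1, -5)), 3), Add(Function('u')(12), 53)) = Mul(Pow(Mul(-4, Add(1, -5)), 3), Add(Mul(12, Add(1, Mul(2, 12))), 53)) = Mul(Pow(Mul(-4, -4), 3), Add(Mul(12, Add(1, 24)), 53)) = Mul(Pow(16, 3), Add(Mul(12, 25), 53)) = Mul(4096, Add(300, 53)) = Mul(4096, 353) = 1445888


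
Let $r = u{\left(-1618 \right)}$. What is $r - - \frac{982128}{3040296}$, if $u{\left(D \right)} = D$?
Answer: $- \frac{29275100}{18097} \approx -1617.7$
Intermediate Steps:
$r = -1618$
$r - - \frac{982128}{3040296} = -1618 - - \frac{982128}{3040296} = -1618 - \left(-982128\right) \frac{1}{3040296} = -1618 - - \frac{5846}{18097} = -1618 + \frac{5846}{18097} = - \frac{29275100}{18097}$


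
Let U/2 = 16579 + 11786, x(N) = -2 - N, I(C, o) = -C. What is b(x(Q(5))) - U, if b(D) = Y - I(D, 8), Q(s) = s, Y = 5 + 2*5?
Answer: -56722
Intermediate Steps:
Y = 15 (Y = 5 + 10 = 15)
b(D) = 15 + D (b(D) = 15 - (-1)*D = 15 + D)
U = 56730 (U = 2*(16579 + 11786) = 2*28365 = 56730)
b(x(Q(5))) - U = (15 + (-2 - 1*5)) - 1*56730 = (15 + (-2 - 5)) - 56730 = (15 - 7) - 56730 = 8 - 56730 = -56722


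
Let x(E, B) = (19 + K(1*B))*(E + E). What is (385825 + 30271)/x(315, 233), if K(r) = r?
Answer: 52012/19845 ≈ 2.6209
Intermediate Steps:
x(E, B) = 2*E*(19 + B) (x(E, B) = (19 + 1*B)*(E + E) = (19 + B)*(2*E) = 2*E*(19 + B))
(385825 + 30271)/x(315, 233) = (385825 + 30271)/((2*315*(19 + 233))) = 416096/((2*315*252)) = 416096/158760 = 416096*(1/158760) = 52012/19845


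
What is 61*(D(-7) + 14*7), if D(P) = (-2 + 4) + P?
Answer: 5673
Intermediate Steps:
D(P) = 2 + P
61*(D(-7) + 14*7) = 61*((2 - 7) + 14*7) = 61*(-5 + 98) = 61*93 = 5673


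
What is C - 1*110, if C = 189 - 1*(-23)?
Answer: 102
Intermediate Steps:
C = 212 (C = 189 + 23 = 212)
C - 1*110 = 212 - 1*110 = 212 - 110 = 102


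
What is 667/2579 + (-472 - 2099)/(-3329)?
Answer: 8851052/8585491 ≈ 1.0309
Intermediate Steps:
667/2579 + (-472 - 2099)/(-3329) = 667*(1/2579) - 2571*(-1/3329) = 667/2579 + 2571/3329 = 8851052/8585491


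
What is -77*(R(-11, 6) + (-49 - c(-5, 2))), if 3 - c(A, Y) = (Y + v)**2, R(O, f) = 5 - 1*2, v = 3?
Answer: 1848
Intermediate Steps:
R(O, f) = 3 (R(O, f) = 5 - 2 = 3)
c(A, Y) = 3 - (3 + Y)**2 (c(A, Y) = 3 - (Y + 3)**2 = 3 - (3 + Y)**2)
-77*(R(-11, 6) + (-49 - c(-5, 2))) = -77*(3 + (-49 - (3 - (3 + 2)**2))) = -77*(3 + (-49 - (3 - 1*5**2))) = -77*(3 + (-49 - (3 - 1*25))) = -77*(3 + (-49 - (3 - 25))) = -77*(3 + (-49 - 1*(-22))) = -77*(3 + (-49 + 22)) = -77*(3 - 27) = -77*(-24) = 1848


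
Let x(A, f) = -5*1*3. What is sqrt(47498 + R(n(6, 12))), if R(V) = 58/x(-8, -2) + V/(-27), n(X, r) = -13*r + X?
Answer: sqrt(10687430)/15 ≈ 217.94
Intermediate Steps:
x(A, f) = -15 (x(A, f) = -5*3 = -15)
n(X, r) = X - 13*r
R(V) = -58/15 - V/27 (R(V) = 58/(-15) + V/(-27) = 58*(-1/15) + V*(-1/27) = -58/15 - V/27)
sqrt(47498 + R(n(6, 12))) = sqrt(47498 + (-58/15 - (6 - 13*12)/27)) = sqrt(47498 + (-58/15 - (6 - 156)/27)) = sqrt(47498 + (-58/15 - 1/27*(-150))) = sqrt(47498 + (-58/15 + 50/9)) = sqrt(47498 + 76/45) = sqrt(2137486/45) = sqrt(10687430)/15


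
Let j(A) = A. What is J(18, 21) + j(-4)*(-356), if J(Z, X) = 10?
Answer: 1434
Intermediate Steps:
J(18, 21) + j(-4)*(-356) = 10 - 4*(-356) = 10 + 1424 = 1434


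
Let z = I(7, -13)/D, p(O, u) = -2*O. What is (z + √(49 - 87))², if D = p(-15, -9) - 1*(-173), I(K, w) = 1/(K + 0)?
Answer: -76731157/2019241 + 2*I*√38/1421 ≈ -38.0 + 0.0086762*I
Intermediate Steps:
I(K, w) = 1/K
D = 203 (D = -2*(-15) - 1*(-173) = 30 + 173 = 203)
z = 1/1421 (z = 1/(7*203) = (⅐)*(1/203) = 1/1421 ≈ 0.00070373)
(z + √(49 - 87))² = (1/1421 + √(49 - 87))² = (1/1421 + √(-38))² = (1/1421 + I*√38)²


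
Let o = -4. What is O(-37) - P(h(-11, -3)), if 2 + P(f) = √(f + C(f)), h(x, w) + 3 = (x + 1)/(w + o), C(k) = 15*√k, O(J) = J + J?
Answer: -72 - √(-77 + 105*I*√77)/7 ≈ -74.941 - 3.1969*I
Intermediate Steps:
O(J) = 2*J
h(x, w) = -3 + (1 + x)/(-4 + w) (h(x, w) = -3 + (x + 1)/(w - 4) = -3 + (1 + x)/(-4 + w))
P(f) = -2 + √(f + 15*√f)
O(-37) - P(h(-11, -3)) = 2*(-37) - (-2 + √((13 - 11 - 3*(-3))/(-4 - 3) + 15*√((13 - 11 - 3*(-3))/(-4 - 3)))) = -74 - (-2 + √((13 - 11 + 9)/(-7) + 15*√((13 - 11 + 9)/(-7)))) = -74 - (-2 + √(-⅐*11 + 15*√(-⅐*11))) = -74 - (-2 + √(-11/7 + 15*√(-11/7))) = -74 - (-2 + √(-11/7 + 15*(I*√77/7))) = -74 - (-2 + √(-11/7 + 15*I*√77/7)) = -74 + (2 - √(-11/7 + 15*I*√77/7)) = -72 - √(-11/7 + 15*I*√77/7)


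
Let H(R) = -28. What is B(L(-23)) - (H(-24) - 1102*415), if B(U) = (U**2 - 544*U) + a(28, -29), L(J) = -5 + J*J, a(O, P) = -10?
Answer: 446868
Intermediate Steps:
L(J) = -5 + J**2
B(U) = -10 + U**2 - 544*U (B(U) = (U**2 - 544*U) - 10 = -10 + U**2 - 544*U)
B(L(-23)) - (H(-24) - 1102*415) = (-10 + (-5 + (-23)**2)**2 - 544*(-5 + (-23)**2)) - (-28 - 1102*415) = (-10 + (-5 + 529)**2 - 544*(-5 + 529)) - (-28 - 457330) = (-10 + 524**2 - 544*524) - 1*(-457358) = (-10 + 274576 - 285056) + 457358 = -10490 + 457358 = 446868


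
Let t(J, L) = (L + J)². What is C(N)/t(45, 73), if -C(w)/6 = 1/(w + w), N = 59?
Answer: -3/821516 ≈ -3.6518e-6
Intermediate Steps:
C(w) = -3/w (C(w) = -6/(w + w) = -6*1/(2*w) = -3/w)
t(J, L) = (J + L)²
C(N)/t(45, 73) = (-3/59)/((45 + 73)²) = (-3*1/59)/(118²) = -3/59/13924 = -3/59*1/13924 = -3/821516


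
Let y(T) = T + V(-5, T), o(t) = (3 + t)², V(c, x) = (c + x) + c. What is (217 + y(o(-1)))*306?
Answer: 65790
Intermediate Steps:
V(c, x) = x + 2*c
y(T) = -10 + 2*T (y(T) = T + (T + 2*(-5)) = T + (T - 10) = T + (-10 + T) = -10 + 2*T)
(217 + y(o(-1)))*306 = (217 + (-10 + 2*(3 - 1)²))*306 = (217 + (-10 + 2*2²))*306 = (217 + (-10 + 2*4))*306 = (217 + (-10 + 8))*306 = (217 - 2)*306 = 215*306 = 65790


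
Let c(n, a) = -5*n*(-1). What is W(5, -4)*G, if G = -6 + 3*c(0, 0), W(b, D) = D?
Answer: 24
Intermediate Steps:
c(n, a) = 5*n
G = -6 (G = -6 + 3*(5*0) = -6 + 3*0 = -6 + 0 = -6)
W(5, -4)*G = -4*(-6) = 24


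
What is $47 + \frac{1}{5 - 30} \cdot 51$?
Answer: $\frac{1124}{25} \approx 44.96$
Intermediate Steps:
$47 + \frac{1}{5 - 30} \cdot 51 = 47 + \frac{1}{-25} \cdot 51 = 47 - \frac{51}{25} = \frac{1124}{25}$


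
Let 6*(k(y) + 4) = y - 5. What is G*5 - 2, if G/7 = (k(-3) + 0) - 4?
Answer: -986/3 ≈ -328.67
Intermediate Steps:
k(y) = -29/6 + y/6 (k(y) = -4 + (y - 5)/6 = -4 + (-5 + y)/6 = -4 + (-⅚ + y/6) = -29/6 + y/6)
G = -196/3 (G = 7*(((-29/6 + (⅙)*(-3)) + 0) - 4) = 7*(((-29/6 - ½) + 0) - 4) = 7*((-16/3 + 0) - 4) = 7*(-16/3 - 4) = 7*(-28/3) = -196/3 ≈ -65.333)
G*5 - 2 = -196/3*5 - 2 = -980/3 - 2 = -986/3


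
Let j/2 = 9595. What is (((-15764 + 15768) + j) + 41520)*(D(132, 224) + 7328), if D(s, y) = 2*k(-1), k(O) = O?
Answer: 444790764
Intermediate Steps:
j = 19190 (j = 2*9595 = 19190)
D(s, y) = -2 (D(s, y) = 2*(-1) = -2)
(((-15764 + 15768) + j) + 41520)*(D(132, 224) + 7328) = (((-15764 + 15768) + 19190) + 41520)*(-2 + 7328) = ((4 + 19190) + 41520)*7326 = (19194 + 41520)*7326 = 60714*7326 = 444790764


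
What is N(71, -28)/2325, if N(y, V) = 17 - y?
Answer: -18/775 ≈ -0.023226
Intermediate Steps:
N(71, -28)/2325 = (17 - 1*71)/2325 = (17 - 71)*(1/2325) = -54*1/2325 = -18/775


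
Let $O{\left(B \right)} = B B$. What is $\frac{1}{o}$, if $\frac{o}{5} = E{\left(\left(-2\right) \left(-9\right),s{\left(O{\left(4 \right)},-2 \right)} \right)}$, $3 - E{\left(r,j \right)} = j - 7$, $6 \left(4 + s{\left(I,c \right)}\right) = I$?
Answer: $\frac{3}{170} \approx 0.017647$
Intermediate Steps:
$O{\left(B \right)} = B^{2}$
$s{\left(I,c \right)} = -4 + \frac{I}{6}$
$E{\left(r,j \right)} = 10 - j$ ($E{\left(r,j \right)} = 3 - \left(j - 7\right) = 3 - \left(-7 + j\right) = 10 - j$)
$o = \frac{170}{3}$ ($o = 5 \left(10 - \left(-4 + \frac{4^{2}}{6}\right)\right) = 5 \left(10 - \left(-4 + \frac{1}{6} \cdot 16\right)\right) = 5 \left(10 - \left(-4 + \frac{8}{3}\right)\right) = 5 \left(10 - - \frac{4}{3}\right) = 5 \left(10 + \frac{4}{3}\right) = 5 \cdot \frac{34}{3} = \frac{170}{3} \approx 56.667$)
$\frac{1}{o} = \frac{1}{\frac{170}{3}} = \frac{3}{170}$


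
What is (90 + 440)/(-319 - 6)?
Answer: -106/65 ≈ -1.6308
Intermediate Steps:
(90 + 440)/(-319 - 6) = 530/(-325) = 530*(-1/325) = -106/65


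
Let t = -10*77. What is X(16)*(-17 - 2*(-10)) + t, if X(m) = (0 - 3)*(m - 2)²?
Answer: -2534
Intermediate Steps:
t = -770
X(m) = -3*(-2 + m)²
X(16)*(-17 - 2*(-10)) + t = (-3*(-2 + 16)²)*(-17 - 2*(-10)) - 770 = (-3*14²)*(-17 + 20) - 770 = -3*196*3 - 770 = -588*3 - 770 = -1764 - 770 = -2534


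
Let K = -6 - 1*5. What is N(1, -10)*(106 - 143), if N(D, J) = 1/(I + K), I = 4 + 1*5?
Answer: 37/2 ≈ 18.500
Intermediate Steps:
K = -11 (K = -6 - 5 = -11)
I = 9 (I = 4 + 5 = 9)
N(D, J) = -½ (N(D, J) = 1/(9 - 11) = 1/(-2) = -½)
N(1, -10)*(106 - 143) = -(106 - 143)/2 = -½*(-37) = 37/2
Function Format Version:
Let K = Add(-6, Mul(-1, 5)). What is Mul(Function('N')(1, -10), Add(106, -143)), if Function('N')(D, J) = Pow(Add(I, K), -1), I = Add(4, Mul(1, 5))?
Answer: Rational(37, 2) ≈ 18.500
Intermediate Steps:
K = -11 (K = Add(-6, -5) = -11)
I = 9 (I = Add(4, 5) = 9)
Function('N')(D, J) = Rational(-1, 2) (Function('N')(D, J) = Pow(Add(9, -11), -1) = Pow(-2, -1) = Rational(-1, 2))
Mul(Function('N')(1, -10), Add(106, -143)) = Mul(Rational(-1, 2), Add(106, -143)) = Mul(Rational(-1, 2), -37) = Rational(37, 2)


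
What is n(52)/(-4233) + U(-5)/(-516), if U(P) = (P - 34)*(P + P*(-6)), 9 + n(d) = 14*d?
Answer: 1252057/728076 ≈ 1.7197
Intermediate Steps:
n(d) = -9 + 14*d
U(P) = -5*P*(-34 + P) (U(P) = (-34 + P)*(P - 6*P) = (-34 + P)*(-5*P) = -5*P*(-34 + P))
n(52)/(-4233) + U(-5)/(-516) = (-9 + 14*52)/(-4233) + (5*(-5)*(34 - 1*(-5)))/(-516) = (-9 + 728)*(-1/4233) + (5*(-5)*(34 + 5))*(-1/516) = 719*(-1/4233) + (5*(-5)*39)*(-1/516) = -719/4233 - 975*(-1/516) = -719/4233 + 325/172 = 1252057/728076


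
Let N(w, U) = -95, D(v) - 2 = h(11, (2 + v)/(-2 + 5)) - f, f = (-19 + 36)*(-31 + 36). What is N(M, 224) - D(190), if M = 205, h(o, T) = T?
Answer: -76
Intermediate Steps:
f = 85 (f = 17*5 = 85)
D(v) = -247/3 + v/3 (D(v) = 2 + ((2 + v)/(-2 + 5) - 1*85) = 2 + ((2 + v)/3 - 85) = 2 + ((2 + v)*(⅓) - 85) = 2 + ((⅔ + v/3) - 85) = 2 + (-253/3 + v/3) = -247/3 + v/3)
N(M, 224) - D(190) = -95 - (-247/3 + (⅓)*190) = -95 - (-247/3 + 190/3) = -95 - 1*(-19) = -95 + 19 = -76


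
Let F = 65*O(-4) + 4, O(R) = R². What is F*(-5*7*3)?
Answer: -109620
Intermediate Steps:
F = 1044 (F = 65*(-4)² + 4 = 65*16 + 4 = 1040 + 4 = 1044)
F*(-5*7*3) = 1044*(-5*7*3) = 1044*(-35*3) = 1044*(-105) = -109620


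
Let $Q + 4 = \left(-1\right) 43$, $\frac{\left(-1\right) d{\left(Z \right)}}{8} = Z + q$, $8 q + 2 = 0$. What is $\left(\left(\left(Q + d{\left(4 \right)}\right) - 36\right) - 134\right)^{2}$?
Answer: $61009$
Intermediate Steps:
$q = - \frac{1}{4}$ ($q = - \frac{1}{4} + \frac{1}{8} \cdot 0 = - \frac{1}{4} + 0 = - \frac{1}{4} \approx -0.25$)
$d{\left(Z \right)} = 2 - 8 Z$ ($d{\left(Z \right)} = - 8 \left(Z - \frac{1}{4}\right) = - 8 \left(- \frac{1}{4} + Z\right) = 2 - 8 Z$)
$Q = -47$ ($Q = -4 - 43 = -47$)
$\left(\left(\left(Q + d{\left(4 \right)}\right) - 36\right) - 134\right)^{2} = \left(\left(\left(-47 + \left(2 - 32\right)\right) - 36\right) - 134\right)^{2} = \left(\left(\left(-47 - 30\right) - 36\right) - 134\right)^{2} = \left(\left(-77 - 36\right) - 134\right)^{2} = \left(-113 - 134\right)^{2} = \left(-247\right)^{2} = 61009$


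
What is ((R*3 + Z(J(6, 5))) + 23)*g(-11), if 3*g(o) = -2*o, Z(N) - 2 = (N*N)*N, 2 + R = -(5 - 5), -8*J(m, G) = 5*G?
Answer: -64867/768 ≈ -84.462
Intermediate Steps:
J(m, G) = -5*G/8
R = -2 (R = -2 - (5 - 5) = -2 - 1*0 = -2 + 0 = -2)
Z(N) = 2 + N**3 (Z(N) = 2 + (N*N)*N = 2 + N**2*N = 2 + N**3)
g(o) = -2*o/3 (g(o) = (-2*o)/3 = -2*o/3)
((R*3 + Z(J(6, 5))) + 23)*g(-11) = ((-2*3 + (2 + (-5/8*5)**3)) + 23)*(-2/3*(-11)) = ((-6 + (2 + (-25/8)**3)) + 23)*(22/3) = ((-6 + (2 - 15625/512)) + 23)*(22/3) = ((-6 - 14601/512) + 23)*(22/3) = (-17673/512 + 23)*(22/3) = -5897/512*22/3 = -64867/768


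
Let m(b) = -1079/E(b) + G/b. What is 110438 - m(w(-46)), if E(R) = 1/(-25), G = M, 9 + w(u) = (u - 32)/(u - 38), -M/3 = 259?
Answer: 9420441/113 ≈ 83367.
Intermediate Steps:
M = -777 (M = -3*259 = -777)
w(u) = -9 + (-32 + u)/(-38 + u) (w(u) = -9 + (u - 32)/(u - 38) = -9 + (-32 + u)/(-38 + u))
G = -777
E(R) = -1/25
m(b) = 26975 - 777/b (m(b) = -1079/(-1/25) - 777/b = -1079*(-25) - 777/b = 26975 - 777/b)
110438 - m(w(-46)) = 110438 - (26975 - 777*(-38 - 46)/(2*(155 - 4*(-46)))) = 110438 - (26975 - 777*(-42/(155 + 184))) = 110438 - (26975 - 777/(2*(-1/84)*339)) = 110438 - (26975 - 777/(-113/14)) = 110438 - (26975 - 777*(-14/113)) = 110438 - (26975 + 10878/113) = 110438 - 1*3059053/113 = 110438 - 3059053/113 = 9420441/113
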